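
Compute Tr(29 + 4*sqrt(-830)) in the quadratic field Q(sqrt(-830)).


Tr(a + b*sqrt(d)) = (a + b*sqrt(d)) + (a - b*sqrt(d)) = 2a
= 2 * (29)
= 58

58


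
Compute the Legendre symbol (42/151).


p = 151 is prime, so compute (42/151) with the reciprocity algorithm (Jacobi-symbol steps: pull out 2s via (2/n), flip via reciprocity, reduce):
  pull out 2: (2/151) = +1  (since 151 mod 8 = 7)
  reciprocity: (21/151) -> +(151/21)
  reduce: (4/21)
  pull out 2: (2/21) = -1  (since 21 mod 8 = 5)
  pull out 2: (2/21) = -1  (since 21 mod 8 = 5)
  (1/21) = 1
Product of signs = 1
(42/151) = 1

1


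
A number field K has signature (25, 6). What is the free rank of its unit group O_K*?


By Dirichlet's unit theorem:
rank = r1 + r2 - 1
= 25 + 6 - 1
= 30

30


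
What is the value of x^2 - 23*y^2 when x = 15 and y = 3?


x^2 - d*y^2
= 15^2 - 23*3^2
= 225 - 207
= 18

18


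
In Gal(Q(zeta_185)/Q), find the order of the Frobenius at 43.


The Frobenius at p in Gal(Q(zeta_n)/Q) = (Z/nZ)* is the class of p, so its order is ord_185(43), the smallest k >= 1 with 43^k = 1 mod 185.
n = 185 = 5 * 37, phi(185) = 144; the order divides phi(n).
Divisors of 144: 1, 2, 3, 4, 6, 8, 9, 12, 16, 18, 24, 36, 48, 72, 144
Repeated squaring mod 185: 43^1 = 43, 43^2 = 184, 43^4 = 1, 43^8 = 1, 43^16 = 1, 43^32 = 1, 43^64 = 1, 43^128 = 1
Test divisors in increasing order:
  k=1: 43^1 = 43 mod 185
  k=2: 43^2 = 184 mod 185
  k=3: 43^3 = 184 * 43 = 142 mod 185
  k=4: 43^4 = 1 mod 185  <- first divisor giving 1
Order = 4

4


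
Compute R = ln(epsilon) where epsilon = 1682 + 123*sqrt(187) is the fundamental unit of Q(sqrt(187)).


epsilon = 1682 + 123*sqrt(187)
= 3363.9997
R = ln(3363.9997)
= 8.1209

8.1209


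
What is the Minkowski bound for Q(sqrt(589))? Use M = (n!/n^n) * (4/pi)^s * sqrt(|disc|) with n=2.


d = 589, d mod 4 = 1, so disc(K) = d = 589; |disc(K)| = 589
Real quadratic field, so n = 2, s = r2 = 0, r1 = 2
M = (n!/n^n) * (4/pi)^s * sqrt(|disc(K)|) = (2!/2^2) * (4/pi)^0 * sqrt(589)
= 0.5 * 1.000000 * 24.269322
= 12.1347

12.1347


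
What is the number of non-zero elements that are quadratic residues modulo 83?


For prime p, the number of non-zero quadratic residues is (p-1)/2.
= (83-1)/2
= 41

41


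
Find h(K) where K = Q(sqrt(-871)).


K = Q(sqrt(-871)). d mod 4 = 1, so D = disc(K) = d = -871
h(K) equals the number of primitive reduced positive-definite forms (a, b, c) = a*x^2 + b*x*y + c*y^2 with b^2 - 4ac = D,
where reduced means |b| <= a <= c, with b >= 0 whenever |b| = a or a = c, and primitive means gcd(a, b, c) = 1.
Reduced forces 3a^2 <= |D| = 871, so 1 <= a <= 17; b must have the parity of D, and c = (b^2 - D)/(4a) must be an integer >= a.
Enumerate a = 1..17, b in [-a, a]:
  a=1: (1, 1, 218)  [1]
  a=2: (2, -1, 109), (2, 1, 109)  [2]
  a=3: none
  a=4: (4, -3, 55), (4, 3, 55)  [2]
  a=5: (5, -3, 44), (5, 3, 44)  [2]
  a=6: none
  a=7: (7, -5, 32), (7, 5, 32)  [2]
  a=8: (8, -5, 28), (8, 5, 28)  [2]
  a=9: none
  a=10: (10, -7, 23), (10, -3, 22), (10, 3, 22), (10, 7, 23)  [4]
  a=11: (11, -3, 20), (11, 3, 20)  [2]
  a=12: none
  a=13: (13, 13, 20)  [1]
  a=14: (14, -9, 17), (14, -5, 16), (14, 5, 16), (14, 9, 17)  [4]
  a=15..17: none
Total reduced forms: 1 + 2 + 2 + 2 + 2 + 2 + 4 + 2 + 1 + 4 = 22
h = 22

22


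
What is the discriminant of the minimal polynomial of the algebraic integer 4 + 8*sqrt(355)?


The element 4 + 8*sqrt(355) has minimal polynomial:
x^2 - 8*x - 22704
Discriminant = (-8)^2 - 4*(-22704)
= 64 + 90816
= 90880

90880


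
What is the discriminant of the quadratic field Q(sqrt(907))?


For K = Q(sqrt(d)) with d squarefree: disc(K) = d if d = 1 mod 4, and disc(K) = 4d if d = 2 or 3 mod 4.
Here d = 907, and d mod 4 = 3.
d = 3 mod 4, not 1 (O_K = Z[sqrt(d)]), so disc(K) = 4d = 4 * (907) = 3628

3628


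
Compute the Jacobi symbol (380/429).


Compute (380/429) via quadratic reciprocity:
  pull out 2: (2/429) = -1  (since 429 mod 8 = 5)
  pull out 2: (2/429) = -1  (since 429 mod 8 = 5)
  reciprocity: (95/429) -> +(429/95)
  reduce: (49/95)
  reciprocity: (49/95) -> +(95/49)
  reduce: (46/49)
  pull out 2: (2/49) = +1  (since 49 mod 8 = 1)
  reciprocity: (23/49) -> +(49/23)
  reduce: (3/23)
  reciprocity: (3/23) -> -(23/3)
  reduce: (2/3)
  pull out 2: (2/3) = -1  (since 3 mod 8 = 3)
  (1/3) = 1
Product of signs = 1

1


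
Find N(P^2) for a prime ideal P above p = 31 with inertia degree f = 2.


N(P^a) = p^(a*f)
= 31^(2*2)
= 31^4
= 923521

923521


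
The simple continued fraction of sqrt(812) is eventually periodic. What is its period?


Run the CF algorithm for sqrt(812).
a_0 = floor(sqrt(812)) = 28; set m_0=0, q_0=1.
Recurrence: m' = q*a - m,  q' = (d - m'^2)/q,  a' = floor((a_0 + m')/q').
  step 1: m=28, q=28, a=2
  step 2: m=28, q=1, a=56
a_2 = 2*a_0 = 56, so the period closes here.
sqrt(812) = [28; 2, 56]
Period length = 2

2


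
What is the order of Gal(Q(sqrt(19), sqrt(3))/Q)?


The 2 square roots of distinct primes are multiplicatively independent over Q,
so [K:Q] = 2^2 and Gal(K/Q) is isomorphic to (Z/2Z)^2.
|Gal| = 2^2 = 4

4


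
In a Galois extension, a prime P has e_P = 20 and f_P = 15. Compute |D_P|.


|D_P| = e * f
= 20 * 15
= 300

300


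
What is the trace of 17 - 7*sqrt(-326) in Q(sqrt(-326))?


Tr(a + b*sqrt(d)) = (a + b*sqrt(d)) + (a - b*sqrt(d)) = 2a
= 2 * (17)
= 34

34


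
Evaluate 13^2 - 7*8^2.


x^2 - d*y^2
= 13^2 - 7*8^2
= 169 - 448
= -279

-279


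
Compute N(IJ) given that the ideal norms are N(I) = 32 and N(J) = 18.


N(IJ) = N(I) * N(J)
= 32 * 18
= 576

576


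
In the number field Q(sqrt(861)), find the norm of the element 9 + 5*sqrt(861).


N(a + b*sqrt(d)) = a^2 - d*b^2
= (9)^2 - (861)*(5)^2
= 81 - 21525
= -21444

-21444


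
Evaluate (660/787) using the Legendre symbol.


p = 787 is prime, so compute (660/787) with the reciprocity algorithm (Jacobi-symbol steps: pull out 2s via (2/n), flip via reciprocity, reduce):
  pull out 2: (2/787) = -1  (since 787 mod 8 = 3)
  pull out 2: (2/787) = -1  (since 787 mod 8 = 3)
  reciprocity: (165/787) -> +(787/165)
  reduce: (127/165)
  reciprocity: (127/165) -> +(165/127)
  reduce: (38/127)
  pull out 2: (2/127) = +1  (since 127 mod 8 = 7)
  reciprocity: (19/127) -> -(127/19)
  reduce: (13/19)
  reciprocity: (13/19) -> +(19/13)
  reduce: (6/13)
  pull out 2: (2/13) = -1  (since 13 mod 8 = 5)
  reciprocity: (3/13) -> +(13/3)
  reduce: (1/3)
  (1/3) = 1
Product of signs = 1
(660/787) = 1

1


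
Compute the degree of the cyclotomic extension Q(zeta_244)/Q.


The degree equals Euler's totient phi(244).
244 = 2^2 * 61
phi(244) = 120

120


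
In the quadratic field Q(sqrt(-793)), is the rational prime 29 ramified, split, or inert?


K = Q(sqrt(-793)). Since d mod 4 = 3, disc(K) = -3172.
Check p | disc: -3172 mod 29 = 18.
p does not divide disc. Compute Legendre symbol (d/p):
19^((29-1)/2) mod 29 = -1
(d/p) = -1, so p is inert: (p) stays prime with e=1, f=2, g=1.
Therefore p is inert.

inert


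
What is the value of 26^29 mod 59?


p = 59 is prime and the exponent is (p-1)/2 = 29, so by Euler's criterion 26^29 = (26/59) = +1 or -1 mod 59.
Compute by square-and-multiply:
  29 = 16 + 8 + 4 + 1 (binary 11101)
  Repeated squaring mod 59: 26^1 = 26, 26^2 = 27, 26^4 = 21, 26^8 = 28, 26^16 = 17
  26^29 = 26^16 * 26^8 * 26^4 * 26^1 = 17 * 28 * 21 * 26 mod 59
    17 * 28 = 476 = 4 mod 59
    4 * 21 = 84 = 25 mod 59
    25 * 26 = 650 = 1 mod 59
  26^29 = 1 mod 59
Result 1: 26 is a quadratic residue mod 59.
26^29 mod 59 = 1

1


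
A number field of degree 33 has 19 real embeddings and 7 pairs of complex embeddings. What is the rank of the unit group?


By Dirichlet's unit theorem:
rank = r1 + r2 - 1
= 19 + 7 - 1
= 25

25


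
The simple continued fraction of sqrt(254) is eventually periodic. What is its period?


Run the CF algorithm for sqrt(254).
a_0 = floor(sqrt(254)) = 15; set m_0=0, q_0=1.
Recurrence: m' = q*a - m,  q' = (d - m'^2)/q,  a' = floor((a_0 + m')/q').
  step 1: m=15, q=29, a=1
  step 2: m=14, q=2, a=14
  step 3: m=14, q=29, a=1
  step 4: m=15, q=1, a=30
a_4 = 2*a_0 = 30, so the period closes here.
sqrt(254) = [15; 1, 14, 1, 30]
Period length = 4

4


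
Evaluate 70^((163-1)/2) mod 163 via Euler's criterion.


p = 163 is prime and the exponent is (p-1)/2 = 81, so by Euler's criterion 70^81 = (70/163) = +1 or -1 mod 163.
Compute by square-and-multiply:
  81 = 64 + 16 + 1 (binary 1010001)
  Repeated squaring mod 163: 70^1 = 70, 70^2 = 10, 70^4 = 100, 70^8 = 57, 70^16 = 152, 70^32 = 121, 70^64 = 134
  70^81 = 70^64 * 70^16 * 70^1 = 134 * 152 * 70 mod 163
    134 * 152 = 20368 = 156 mod 163
    156 * 70 = 10920 = 162 mod 163
  70^81 = 162 mod 163
Result 162 = p - 1 = -1 mod 163: 70 is a quadratic non-residue mod 163. As a residue in [0, p-1] the value is 162.
70^81 mod 163 = 162

162


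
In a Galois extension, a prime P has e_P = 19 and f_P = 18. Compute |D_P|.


|D_P| = e * f
= 19 * 18
= 342

342


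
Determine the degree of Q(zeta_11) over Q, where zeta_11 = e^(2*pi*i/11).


The degree equals Euler's totient phi(11).
11 = 11
phi(11) = 10

10


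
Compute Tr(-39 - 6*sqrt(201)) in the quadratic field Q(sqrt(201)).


Tr(a + b*sqrt(d)) = (a + b*sqrt(d)) + (a - b*sqrt(d)) = 2a
= 2 * (-39)
= -78

-78


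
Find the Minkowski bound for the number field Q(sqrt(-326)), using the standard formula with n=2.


d = -326, d mod 4 = 2, so disc(K) = 4d = -1304; |disc(K)| = 1304
Imaginary quadratic field, so n = 2, s = r2 = 1, r1 = 0
M = (n!/n^n) * (4/pi)^s * sqrt(|disc(K)|) = (2!/2^2) * (4/pi)^1 * sqrt(1304)
= 0.5 * 1.273240 * 36.110940
= 22.9889

22.9889


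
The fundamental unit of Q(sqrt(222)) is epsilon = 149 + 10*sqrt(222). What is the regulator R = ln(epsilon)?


epsilon = 149 + 10*sqrt(222)
= 297.9966
R = ln(297.9966)
= 5.6971

5.6971


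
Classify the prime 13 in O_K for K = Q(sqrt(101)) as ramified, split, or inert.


K = Q(sqrt(101)). Since d mod 4 = 1, disc(K) = 101.
Check p | disc: 101 mod 13 = 10.
p does not divide disc. Compute Legendre symbol (d/p):
10^((13-1)/2) mod 13 = 1
(d/p) = 1, so p splits: (p) = P*P' with e=1, f=1, g=2.
Therefore p is split.

split


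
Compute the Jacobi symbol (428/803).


Compute (428/803) via quadratic reciprocity:
  pull out 2: (2/803) = -1  (since 803 mod 8 = 3)
  pull out 2: (2/803) = -1  (since 803 mod 8 = 3)
  reciprocity: (107/803) -> -(803/107)
  reduce: (54/107)
  pull out 2: (2/107) = -1  (since 107 mod 8 = 3)
  reciprocity: (27/107) -> -(107/27)
  reduce: (26/27)
  pull out 2: (2/27) = -1  (since 27 mod 8 = 3)
  reciprocity: (13/27) -> +(27/13)
  reduce: (1/13)
  (1/13) = 1
Product of signs = 1

1


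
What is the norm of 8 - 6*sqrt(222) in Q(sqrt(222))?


N(a + b*sqrt(d)) = a^2 - d*b^2
= (8)^2 - (222)*(-6)^2
= 64 - 7992
= -7928

-7928


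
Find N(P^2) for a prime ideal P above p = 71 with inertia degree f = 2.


N(P^a) = p^(a*f)
= 71^(2*2)
= 71^4
= 25411681

25411681


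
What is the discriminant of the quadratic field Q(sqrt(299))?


For K = Q(sqrt(d)) with d squarefree: disc(K) = d if d = 1 mod 4, and disc(K) = 4d if d = 2 or 3 mod 4.
Here d = 299, and d mod 4 = 3.
d = 3 mod 4, not 1 (O_K = Z[sqrt(d)]), so disc(K) = 4d = 4 * (299) = 1196

1196


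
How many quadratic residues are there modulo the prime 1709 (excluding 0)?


For prime p, the number of non-zero quadratic residues is (p-1)/2.
= (1709-1)/2
= 854

854


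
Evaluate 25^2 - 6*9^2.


x^2 - d*y^2
= 25^2 - 6*9^2
= 625 - 486
= 139

139


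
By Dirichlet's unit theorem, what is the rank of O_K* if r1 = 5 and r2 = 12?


By Dirichlet's unit theorem:
rank = r1 + r2 - 1
= 5 + 12 - 1
= 16

16


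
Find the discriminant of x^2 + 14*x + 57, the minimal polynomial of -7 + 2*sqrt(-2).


The element -7 + 2*sqrt(-2) has minimal polynomial:
x^2 + 14*x + 57
Discriminant = (14)^2 - 4*(57)
= 196 - 228
= -32

-32


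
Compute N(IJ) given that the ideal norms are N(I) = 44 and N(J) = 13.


N(IJ) = N(I) * N(J)
= 44 * 13
= 572

572


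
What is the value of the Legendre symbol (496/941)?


p = 941 is prime, so compute (496/941) with the reciprocity algorithm (Jacobi-symbol steps: pull out 2s via (2/n), flip via reciprocity, reduce):
  pull out 2: (2/941) = -1  (since 941 mod 8 = 5)
  pull out 2: (2/941) = -1  (since 941 mod 8 = 5)
  pull out 2: (2/941) = -1  (since 941 mod 8 = 5)
  pull out 2: (2/941) = -1  (since 941 mod 8 = 5)
  reciprocity: (31/941) -> +(941/31)
  reduce: (11/31)
  reciprocity: (11/31) -> -(31/11)
  reduce: (9/11)
  reciprocity: (9/11) -> +(11/9)
  reduce: (2/9)
  pull out 2: (2/9) = +1  (since 9 mod 8 = 1)
  (1/9) = 1
Product of signs = -1
(496/941) = -1

-1


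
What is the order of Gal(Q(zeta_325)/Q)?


|Gal(Q(zeta_325)/Q)| = phi(325)
= 240

240


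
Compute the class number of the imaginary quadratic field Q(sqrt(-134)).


K = Q(sqrt(-134)). d mod 4 = 2, so D = disc(K) = 4d = -536
h(K) equals the number of primitive reduced positive-definite forms (a, b, c) = a*x^2 + b*x*y + c*y^2 with b^2 - 4ac = D,
where reduced means |b| <= a <= c, with b >= 0 whenever |b| = a or a = c, and primitive means gcd(a, b, c) = 1.
Reduced forces 3a^2 <= |D| = 536, so 1 <= a <= 13; b must have the parity of D, and c = (b^2 - D)/(4a) must be an integer >= a.
Enumerate a = 1..13, b in [-a, a]:
  a=1: (1, 0, 134)  [1]
  a=2: (2, 0, 67)  [1]
  a=3: (3, -2, 45), (3, 2, 45)  [2]
  a=4: none
  a=5: (5, -2, 27), (5, 2, 27)  [2]
  a=6: (6, -4, 23), (6, 4, 23)  [2]
  a=7..8: none
  a=9: (9, -2, 15), (9, 2, 15)  [2]
  a=10: (10, -8, 15), (10, 8, 15)  [2]
  a=11: (11, -6, 13), (11, 6, 13)  [2]
  a=12..13: none
Total reduced forms: 1 + 1 + 2 + 2 + 2 + 2 + 2 + 2 = 14
h = 14

14


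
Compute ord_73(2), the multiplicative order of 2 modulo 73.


We want ord_73(2), the smallest k >= 1 with 2^k = 1 mod 73.
n = 73 = 73, phi(73) = 72; the order divides phi(n).
Divisors of 72: 1, 2, 3, 4, 6, 8, 9, 12, 18, 24, 36, 72
Repeated squaring mod 73: 2^1 = 2, 2^2 = 4, 2^4 = 16, 2^8 = 37, 2^16 = 55, 2^32 = 32, 2^64 = 2
Test divisors in increasing order:
  k=1: 2^1 = 2 mod 73
  k=2: 2^2 = 4 mod 73
  k=3: 2^3 = 4 * 2 = 8 mod 73
  k=4: 2^4 = 16 mod 73
  k=6: 2^6 = 16 * 4 = 64 mod 73
  k=8: 2^8 = 37 mod 73
  k=9: 2^9 = 37 * 2 = 1 mod 73  <- first divisor giving 1
Order = 9

9


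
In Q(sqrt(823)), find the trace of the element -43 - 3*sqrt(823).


Tr(a + b*sqrt(d)) = (a + b*sqrt(d)) + (a - b*sqrt(d)) = 2a
= 2 * (-43)
= -86

-86


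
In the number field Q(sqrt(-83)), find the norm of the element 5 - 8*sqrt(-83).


N(a + b*sqrt(d)) = a^2 - d*b^2
= (5)^2 - (-83)*(-8)^2
= 25 + 5312
= 5337

5337


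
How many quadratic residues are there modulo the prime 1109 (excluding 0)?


For prime p, the number of non-zero quadratic residues is (p-1)/2.
= (1109-1)/2
= 554

554


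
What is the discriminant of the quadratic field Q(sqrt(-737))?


For K = Q(sqrt(d)) with d squarefree: disc(K) = d if d = 1 mod 4, and disc(K) = 4d if d = 2 or 3 mod 4.
Here d = -737, and d mod 4 = 3.
d = 3 mod 4, not 1 (O_K = Z[sqrt(d)]), so disc(K) = 4d = 4 * (-737) = -2948

-2948


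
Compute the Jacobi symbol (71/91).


Compute (71/91) via quadratic reciprocity:
  reciprocity: (71/91) -> -(91/71)
  reduce: (20/71)
  pull out 2: (2/71) = +1  (since 71 mod 8 = 7)
  pull out 2: (2/71) = +1  (since 71 mod 8 = 7)
  reciprocity: (5/71) -> +(71/5)
  reduce: (1/5)
  (1/5) = 1
Product of signs = -1

-1


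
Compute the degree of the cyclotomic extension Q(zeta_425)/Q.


The degree equals Euler's totient phi(425).
425 = 5^2 * 17
phi(425) = 320

320


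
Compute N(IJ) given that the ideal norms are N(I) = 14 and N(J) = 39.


N(IJ) = N(I) * N(J)
= 14 * 39
= 546

546


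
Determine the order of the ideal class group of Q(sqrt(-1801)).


K = Q(sqrt(-1801)). d mod 4 = 3, so D = disc(K) = 4d = -7204
h(K) equals the number of primitive reduced positive-definite forms (a, b, c) = a*x^2 + b*x*y + c*y^2 with b^2 - 4ac = D,
where reduced means |b| <= a <= c, with b >= 0 whenever |b| = a or a = c, and primitive means gcd(a, b, c) = 1.
Reduced forces 3a^2 <= |D| = 7204, so 1 <= a <= 49; b must have the parity of D, and c = (b^2 - D)/(4a) must be an integer >= a.
Enumerate a = 1..49, b in [-a, a]:
  a=1: (1, 0, 1801)  [1]
  a=2: (2, 2, 901)  [1]
  a=3..4: none
  a=5: (5, -4, 361), (5, 4, 361)  [2]
  a=6..9: none
  a=10: (10, -6, 181), (10, 6, 181)  [2]
  a=11: (11, -10, 166), (11, 10, 166)  [2]
  a=12..16: none
  a=17: (17, -2, 106), (17, 2, 106)  [2]
  a=18: none
  a=19: (19, -4, 95), (19, 4, 95)  [2]
  a=20..21: none
  a=22: (22, -10, 83), (22, 10, 83)  [2]
  a=23: (23, -8, 79), (23, 8, 79)  [2]
  a=24: none
  a=25: (25, -14, 74), (25, 14, 74)  [2]
  a=26..30: none
  a=31: (31, -22, 62), (31, 22, 62)  [2]
  a=32..33: none
  a=34: (34, -2, 53), (34, 2, 53)  [2]
  a=35..36: none
  a=37: (37, -14, 50), (37, 14, 50)  [2]
  a=38: (38, -34, 55), (38, 34, 55)  [2]
  a=39..45: none
  a=46: (46, -38, 47), (46, 38, 47)  [2]
  a=47..49: none
Total reduced forms: 1 + 1 + 2 + 2 + 2 + 2 + 2 + 2 + 2 + 2 + 2 + 2 + 2 + 2 + 2 = 28
h = 28

28


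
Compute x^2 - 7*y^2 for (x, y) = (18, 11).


x^2 - d*y^2
= 18^2 - 7*11^2
= 324 - 847
= -523

-523


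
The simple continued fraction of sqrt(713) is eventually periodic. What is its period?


Run the CF algorithm for sqrt(713).
a_0 = floor(sqrt(713)) = 26; set m_0=0, q_0=1.
Recurrence: m' = q*a - m,  q' = (d - m'^2)/q,  a' = floor((a_0 + m')/q').
  step 1: m=26, q=37, a=1
  step 2: m=11, q=16, a=2
  step 3: m=21, q=17, a=2
  step 4: m=13, q=32, a=1
  step 5: m=19, q=11, a=4
  step 6: m=25, q=8, a=6
  step 7: m=23, q=23, a=2
  step 8: m=23, q=8, a=6
  step 9: m=25, q=11, a=4
  step 10: m=19, q=32, a=1
  step 11: m=13, q=17, a=2
  step 12: m=21, q=16, a=2
  step 13: m=11, q=37, a=1
  step 14: m=26, q=1, a=52
a_14 = 2*a_0 = 52, so the period closes here.
sqrt(713) = [26; 1, 2, 2, 1, 4, 6, 2, 6, 4, 1, 2, 2, 1, 52]
Period length = 14

14


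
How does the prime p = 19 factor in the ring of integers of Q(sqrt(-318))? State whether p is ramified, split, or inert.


K = Q(sqrt(-318)). Since d mod 4 = 2, disc(K) = -1272.
Check p | disc: -1272 mod 19 = 1.
p does not divide disc. Compute Legendre symbol (d/p):
5^((19-1)/2) mod 19 = 1
(d/p) = 1, so p splits: (p) = P*P' with e=1, f=1, g=2.
Therefore p is split.

split


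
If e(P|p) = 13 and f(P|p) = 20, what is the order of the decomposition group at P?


|D_P| = e * f
= 13 * 20
= 260

260


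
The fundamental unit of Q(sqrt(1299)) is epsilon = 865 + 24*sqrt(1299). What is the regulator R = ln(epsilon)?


epsilon = 865 + 24*sqrt(1299)
= 1729.9994
R = ln(1729.9994)
= 7.4559

7.4559


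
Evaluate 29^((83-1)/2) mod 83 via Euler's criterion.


p = 83 is prime and the exponent is (p-1)/2 = 41, so by Euler's criterion 29^41 = (29/83) = +1 or -1 mod 83.
Compute by square-and-multiply:
  41 = 32 + 8 + 1 (binary 101001)
  Repeated squaring mod 83: 29^1 = 29, 29^2 = 11, 29^4 = 38, 29^8 = 33, 29^16 = 10, 29^32 = 17
  29^41 = 29^32 * 29^8 * 29^1 = 17 * 33 * 29 mod 83
    17 * 33 = 561 = 63 mod 83
    63 * 29 = 1827 = 1 mod 83
  29^41 = 1 mod 83
Result 1: 29 is a quadratic residue mod 83.
29^41 mod 83 = 1

1


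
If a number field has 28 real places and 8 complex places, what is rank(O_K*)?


By Dirichlet's unit theorem:
rank = r1 + r2 - 1
= 28 + 8 - 1
= 35

35


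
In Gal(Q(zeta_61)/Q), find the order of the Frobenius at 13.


The Frobenius at p in Gal(Q(zeta_n)/Q) = (Z/nZ)* is the class of p, so its order is ord_61(13), the smallest k >= 1 with 13^k = 1 mod 61.
n = 61 = 61, phi(61) = 60; the order divides phi(n).
Divisors of 60: 1, 2, 3, 4, 5, 6, 10, 12, 15, 20, 30, 60
Repeated squaring mod 61: 13^1 = 13, 13^2 = 47, 13^4 = 13, 13^8 = 47, 13^16 = 13, 13^32 = 47
Test divisors in increasing order:
  k=1: 13^1 = 13 mod 61
  k=2: 13^2 = 47 mod 61
  k=3: 13^3 = 47 * 13 = 1 mod 61  <- first divisor giving 1
Order = 3

3


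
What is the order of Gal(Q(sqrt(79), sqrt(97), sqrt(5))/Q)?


The 3 square roots of distinct primes are multiplicatively independent over Q,
so [K:Q] = 2^3 and Gal(K/Q) is isomorphic to (Z/2Z)^3.
|Gal| = 2^3 = 8

8


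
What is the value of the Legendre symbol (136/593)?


p = 593 is prime, so compute (136/593) with the reciprocity algorithm (Jacobi-symbol steps: pull out 2s via (2/n), flip via reciprocity, reduce):
  pull out 2: (2/593) = +1  (since 593 mod 8 = 1)
  pull out 2: (2/593) = +1  (since 593 mod 8 = 1)
  pull out 2: (2/593) = +1  (since 593 mod 8 = 1)
  reciprocity: (17/593) -> +(593/17)
  reduce: (15/17)
  reciprocity: (15/17) -> +(17/15)
  reduce: (2/15)
  pull out 2: (2/15) = +1  (since 15 mod 8 = 7)
  (1/15) = 1
Product of signs = 1
(136/593) = 1

1


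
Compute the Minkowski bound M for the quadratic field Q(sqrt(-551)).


d = -551, d mod 4 = 1, so disc(K) = d = -551; |disc(K)| = 551
Imaginary quadratic field, so n = 2, s = r2 = 1, r1 = 0
M = (n!/n^n) * (4/pi)^s * sqrt(|disc(K)|) = (2!/2^2) * (4/pi)^1 * sqrt(551)
= 0.5 * 1.273240 * 23.473389
= 14.9436

14.9436


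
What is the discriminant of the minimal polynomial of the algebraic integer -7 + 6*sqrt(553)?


The element -7 + 6*sqrt(553) has minimal polynomial:
x^2 + 14*x - 19859
Discriminant = (14)^2 - 4*(-19859)
= 196 + 79436
= 79632

79632


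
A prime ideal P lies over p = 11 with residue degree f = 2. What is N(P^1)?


N(P^a) = p^(a*f)
= 11^(1*2)
= 11^2
= 121

121


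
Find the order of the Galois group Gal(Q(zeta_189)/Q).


|Gal(Q(zeta_189)/Q)| = phi(189)
= 108

108


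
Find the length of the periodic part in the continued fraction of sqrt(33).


Run the CF algorithm for sqrt(33).
a_0 = floor(sqrt(33)) = 5; set m_0=0, q_0=1.
Recurrence: m' = q*a - m,  q' = (d - m'^2)/q,  a' = floor((a_0 + m')/q').
  step 1: m=5, q=8, a=1
  step 2: m=3, q=3, a=2
  step 3: m=3, q=8, a=1
  step 4: m=5, q=1, a=10
a_4 = 2*a_0 = 10, so the period closes here.
sqrt(33) = [5; 1, 2, 1, 10]
Period length = 4

4


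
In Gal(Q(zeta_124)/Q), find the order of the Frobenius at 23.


The Frobenius at p in Gal(Q(zeta_n)/Q) = (Z/nZ)* is the class of p, so its order is ord_124(23), the smallest k >= 1 with 23^k = 1 mod 124.
n = 124 = 2^2 * 31, phi(124) = 60; the order divides phi(n).
Divisors of 60: 1, 2, 3, 4, 5, 6, 10, 12, 15, 20, 30, 60
Repeated squaring mod 124: 23^1 = 23, 23^2 = 33, 23^4 = 97, 23^8 = 109, 23^16 = 101, 23^32 = 33
Test divisors in increasing order:
  k=1: 23^1 = 23 mod 124
  k=2: 23^2 = 33 mod 124
  k=3: 23^3 = 33 * 23 = 15 mod 124
  k=4: 23^4 = 97 mod 124
  k=5: 23^5 = 97 * 23 = 123 mod 124
  k=6: 23^6 = 97 * 33 = 101 mod 124
  k=10: 23^10 = 109 * 33 = 1 mod 124  <- first divisor giving 1
Order = 10

10


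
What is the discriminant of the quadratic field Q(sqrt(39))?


For K = Q(sqrt(d)) with d squarefree: disc(K) = d if d = 1 mod 4, and disc(K) = 4d if d = 2 or 3 mod 4.
Here d = 39, and d mod 4 = 3.
d = 3 mod 4, not 1 (O_K = Z[sqrt(d)]), so disc(K) = 4d = 4 * (39) = 156

156


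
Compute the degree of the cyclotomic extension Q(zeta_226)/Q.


The degree equals Euler's totient phi(226).
226 = 2 * 113
phi(226) = 112

112


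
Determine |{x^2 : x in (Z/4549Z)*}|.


For prime p, the number of non-zero quadratic residues is (p-1)/2.
= (4549-1)/2
= 2274

2274


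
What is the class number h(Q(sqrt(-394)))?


K = Q(sqrt(-394)). d mod 4 = 2, so D = disc(K) = 4d = -1576
h(K) equals the number of primitive reduced positive-definite forms (a, b, c) = a*x^2 + b*x*y + c*y^2 with b^2 - 4ac = D,
where reduced means |b| <= a <= c, with b >= 0 whenever |b| = a or a = c, and primitive means gcd(a, b, c) = 1.
Reduced forces 3a^2 <= |D| = 1576, so 1 <= a <= 22; b must have the parity of D, and c = (b^2 - D)/(4a) must be an integer >= a.
Enumerate a = 1..22, b in [-a, a]:
  a=1: (1, 0, 394)  [1]
  a=2: (2, 0, 197)  [1]
  a=3..4: none
  a=5: (5, -2, 79), (5, 2, 79)  [2]
  a=6..9: none
  a=10: (10, -8, 41), (10, 8, 41)  [2]
  a=11..12: none
  a=13: (13, -6, 31), (13, 6, 31)  [2]
  a=14..18: none
  a=19: (19, -18, 25), (19, 18, 25)  [2]
  a=20..22: none
Total reduced forms: 1 + 1 + 2 + 2 + 2 + 2 = 10
h = 10

10


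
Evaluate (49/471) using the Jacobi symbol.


Compute (49/471) via quadratic reciprocity:
  reciprocity: (49/471) -> +(471/49)
  reduce: (30/49)
  pull out 2: (2/49) = +1  (since 49 mod 8 = 1)
  reciprocity: (15/49) -> +(49/15)
  reduce: (4/15)
  pull out 2: (2/15) = +1  (since 15 mod 8 = 7)
  pull out 2: (2/15) = +1  (since 15 mod 8 = 7)
  (1/15) = 1
Product of signs = 1

1


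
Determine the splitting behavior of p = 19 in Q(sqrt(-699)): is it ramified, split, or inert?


K = Q(sqrt(-699)). Since d mod 4 = 1, disc(K) = -699.
Check p | disc: -699 mod 19 = 4.
p does not divide disc. Compute Legendre symbol (d/p):
4^((19-1)/2) mod 19 = 1
(d/p) = 1, so p splits: (p) = P*P' with e=1, f=1, g=2.
Therefore p is split.

split


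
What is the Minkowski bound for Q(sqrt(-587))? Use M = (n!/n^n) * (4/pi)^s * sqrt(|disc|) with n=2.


d = -587, d mod 4 = 1, so disc(K) = d = -587; |disc(K)| = 587
Imaginary quadratic field, so n = 2, s = r2 = 1, r1 = 0
M = (n!/n^n) * (4/pi)^s * sqrt(|disc(K)|) = (2!/2^2) * (4/pi)^1 * sqrt(587)
= 0.5 * 1.273240 * 24.228083
= 15.4241

15.4241


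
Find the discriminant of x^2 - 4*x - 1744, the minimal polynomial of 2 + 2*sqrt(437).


The element 2 + 2*sqrt(437) has minimal polynomial:
x^2 - 4*x - 1744
Discriminant = (-4)^2 - 4*(-1744)
= 16 + 6976
= 6992

6992


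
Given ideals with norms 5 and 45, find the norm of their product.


N(IJ) = N(I) * N(J)
= 5 * 45
= 225

225


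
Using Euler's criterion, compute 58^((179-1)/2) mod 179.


p = 179 is prime and the exponent is (p-1)/2 = 89, so by Euler's criterion 58^89 = (58/179) = +1 or -1 mod 179.
Compute by square-and-multiply:
  89 = 64 + 16 + 8 + 1 (binary 1011001)
  Repeated squaring mod 179: 58^1 = 58, 58^2 = 142, 58^4 = 116, 58^8 = 31, 58^16 = 66, 58^32 = 60, 58^64 = 20
  58^89 = 58^64 * 58^16 * 58^8 * 58^1 = 20 * 66 * 31 * 58 mod 179
    20 * 66 = 1320 = 67 mod 179
    67 * 31 = 2077 = 108 mod 179
    108 * 58 = 6264 = 178 mod 179
  58^89 = 178 mod 179
Result 178 = p - 1 = -1 mod 179: 58 is a quadratic non-residue mod 179. As a residue in [0, p-1] the value is 178.
58^89 mod 179 = 178

178


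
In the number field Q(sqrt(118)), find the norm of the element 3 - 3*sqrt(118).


N(a + b*sqrt(d)) = a^2 - d*b^2
= (3)^2 - (118)*(-3)^2
= 9 - 1062
= -1053

-1053


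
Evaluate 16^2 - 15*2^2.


x^2 - d*y^2
= 16^2 - 15*2^2
= 256 - 60
= 196

196


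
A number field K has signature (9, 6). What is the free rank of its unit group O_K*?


By Dirichlet's unit theorem:
rank = r1 + r2 - 1
= 9 + 6 - 1
= 14

14


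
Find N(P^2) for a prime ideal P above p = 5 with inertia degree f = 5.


N(P^a) = p^(a*f)
= 5^(2*5)
= 5^10
= 9765625

9765625


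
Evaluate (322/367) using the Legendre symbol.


p = 367 is prime, so compute (322/367) with the reciprocity algorithm (Jacobi-symbol steps: pull out 2s via (2/n), flip via reciprocity, reduce):
  pull out 2: (2/367) = +1  (since 367 mod 8 = 7)
  reciprocity: (161/367) -> +(367/161)
  reduce: (45/161)
  reciprocity: (45/161) -> +(161/45)
  reduce: (26/45)
  pull out 2: (2/45) = -1  (since 45 mod 8 = 5)
  reciprocity: (13/45) -> +(45/13)
  reduce: (6/13)
  pull out 2: (2/13) = -1  (since 13 mod 8 = 5)
  reciprocity: (3/13) -> +(13/3)
  reduce: (1/3)
  (1/3) = 1
Product of signs = 1
(322/367) = 1

1


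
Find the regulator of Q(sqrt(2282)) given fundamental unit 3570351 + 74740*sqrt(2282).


epsilon = 3570351 + 74740*sqrt(2282)
= 7.1407e+06
R = ln(7.1407e+06)
= 15.7813

15.7813


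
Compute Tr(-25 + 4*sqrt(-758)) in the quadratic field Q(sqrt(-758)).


Tr(a + b*sqrt(d)) = (a + b*sqrt(d)) + (a - b*sqrt(d)) = 2a
= 2 * (-25)
= -50

-50


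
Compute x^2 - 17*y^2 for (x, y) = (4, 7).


x^2 - d*y^2
= 4^2 - 17*7^2
= 16 - 833
= -817

-817


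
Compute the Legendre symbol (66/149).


p = 149 is prime, so compute (66/149) with the reciprocity algorithm (Jacobi-symbol steps: pull out 2s via (2/n), flip via reciprocity, reduce):
  pull out 2: (2/149) = -1  (since 149 mod 8 = 5)
  reciprocity: (33/149) -> +(149/33)
  reduce: (17/33)
  reciprocity: (17/33) -> +(33/17)
  reduce: (16/17)
  pull out 2: (2/17) = +1  (since 17 mod 8 = 1)
  pull out 2: (2/17) = +1  (since 17 mod 8 = 1)
  pull out 2: (2/17) = +1  (since 17 mod 8 = 1)
  pull out 2: (2/17) = +1  (since 17 mod 8 = 1)
  (1/17) = 1
Product of signs = -1
(66/149) = -1

-1


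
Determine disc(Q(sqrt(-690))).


For K = Q(sqrt(d)) with d squarefree: disc(K) = d if d = 1 mod 4, and disc(K) = 4d if d = 2 or 3 mod 4.
Here d = -690, and d mod 4 = 2.
d = 2 mod 4, not 1 (O_K = Z[sqrt(d)]), so disc(K) = 4d = 4 * (-690) = -2760

-2760


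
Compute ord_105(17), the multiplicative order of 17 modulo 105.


We want ord_105(17), the smallest k >= 1 with 17^k = 1 mod 105.
n = 105 = 3 * 5 * 7, phi(105) = 48; the order divides phi(n).
Divisors of 48: 1, 2, 3, 4, 6, 8, 12, 16, 24, 48
Repeated squaring mod 105: 17^1 = 17, 17^2 = 79, 17^4 = 46, 17^8 = 16, 17^16 = 46, 17^32 = 16
Test divisors in increasing order:
  k=1: 17^1 = 17 mod 105
  k=2: 17^2 = 79 mod 105
  k=3: 17^3 = 79 * 17 = 83 mod 105
  k=4: 17^4 = 46 mod 105
  k=6: 17^6 = 46 * 79 = 64 mod 105
  k=8: 17^8 = 16 mod 105
  k=12: 17^12 = 16 * 46 = 1 mod 105  <- first divisor giving 1
Order = 12

12


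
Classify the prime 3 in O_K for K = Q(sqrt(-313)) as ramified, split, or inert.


K = Q(sqrt(-313)). Since d mod 4 = 3, disc(K) = -1252.
Check p | disc: -1252 mod 3 = 2.
p does not divide disc. Compute Legendre symbol (d/p):
2^((3-1)/2) mod 3 = -1
(d/p) = -1, so p is inert: (p) stays prime with e=1, f=2, g=1.
Therefore p is inert.

inert


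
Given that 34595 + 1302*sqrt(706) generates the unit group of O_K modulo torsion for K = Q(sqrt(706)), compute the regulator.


epsilon = 34595 + 1302*sqrt(706)
= 69190.0000
R = ln(69190.0000)
= 11.1446

11.1446


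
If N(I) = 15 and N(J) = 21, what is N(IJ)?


N(IJ) = N(I) * N(J)
= 15 * 21
= 315

315


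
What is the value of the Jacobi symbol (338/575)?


Compute (338/575) via quadratic reciprocity:
  pull out 2: (2/575) = +1  (since 575 mod 8 = 7)
  reciprocity: (169/575) -> +(575/169)
  reduce: (68/169)
  pull out 2: (2/169) = +1  (since 169 mod 8 = 1)
  pull out 2: (2/169) = +1  (since 169 mod 8 = 1)
  reciprocity: (17/169) -> +(169/17)
  reduce: (16/17)
  pull out 2: (2/17) = +1  (since 17 mod 8 = 1)
  pull out 2: (2/17) = +1  (since 17 mod 8 = 1)
  pull out 2: (2/17) = +1  (since 17 mod 8 = 1)
  pull out 2: (2/17) = +1  (since 17 mod 8 = 1)
  (1/17) = 1
Product of signs = 1

1


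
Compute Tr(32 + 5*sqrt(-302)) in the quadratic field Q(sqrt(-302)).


Tr(a + b*sqrt(d)) = (a + b*sqrt(d)) + (a - b*sqrt(d)) = 2a
= 2 * (32)
= 64

64


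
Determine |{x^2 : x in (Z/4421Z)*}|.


For prime p, the number of non-zero quadratic residues is (p-1)/2.
= (4421-1)/2
= 2210

2210


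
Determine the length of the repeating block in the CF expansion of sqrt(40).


Run the CF algorithm for sqrt(40).
a_0 = floor(sqrt(40)) = 6; set m_0=0, q_0=1.
Recurrence: m' = q*a - m,  q' = (d - m'^2)/q,  a' = floor((a_0 + m')/q').
  step 1: m=6, q=4, a=3
  step 2: m=6, q=1, a=12
a_2 = 2*a_0 = 12, so the period closes here.
sqrt(40) = [6; 3, 12]
Period length = 2

2


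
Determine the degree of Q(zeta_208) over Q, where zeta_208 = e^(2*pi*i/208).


The degree equals Euler's totient phi(208).
208 = 2^4 * 13
phi(208) = 96

96


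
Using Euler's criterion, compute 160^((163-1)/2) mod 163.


p = 163 is prime and the exponent is (p-1)/2 = 81, so by Euler's criterion 160^81 = (160/163) = +1 or -1 mod 163.
Compute by square-and-multiply:
  81 = 64 + 16 + 1 (binary 1010001)
  Repeated squaring mod 163: 160^1 = 160, 160^2 = 9, 160^4 = 81, 160^8 = 41, 160^16 = 51, 160^32 = 156, 160^64 = 49
  160^81 = 160^64 * 160^16 * 160^1 = 49 * 51 * 160 mod 163
    49 * 51 = 2499 = 54 mod 163
    54 * 160 = 8640 = 1 mod 163
  160^81 = 1 mod 163
Result 1: 160 is a quadratic residue mod 163.
160^81 mod 163 = 1

1


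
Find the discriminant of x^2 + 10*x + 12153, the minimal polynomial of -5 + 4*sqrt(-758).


The element -5 + 4*sqrt(-758) has minimal polynomial:
x^2 + 10*x + 12153
Discriminant = (10)^2 - 4*(12153)
= 100 - 48612
= -48512

-48512


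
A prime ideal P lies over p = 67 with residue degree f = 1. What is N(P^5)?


N(P^a) = p^(a*f)
= 67^(5*1)
= 67^5
= 1350125107

1350125107


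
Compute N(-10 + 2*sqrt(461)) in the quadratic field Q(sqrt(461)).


N(a + b*sqrt(d)) = a^2 - d*b^2
= (-10)^2 - (461)*(2)^2
= 100 - 1844
= -1744

-1744


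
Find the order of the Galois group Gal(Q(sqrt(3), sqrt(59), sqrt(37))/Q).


The 3 square roots of distinct primes are multiplicatively independent over Q,
so [K:Q] = 2^3 and Gal(K/Q) is isomorphic to (Z/2Z)^3.
|Gal| = 2^3 = 8

8


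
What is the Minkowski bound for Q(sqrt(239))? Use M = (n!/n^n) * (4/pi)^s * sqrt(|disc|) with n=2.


d = 239, d mod 4 = 3, so disc(K) = 4d = 956; |disc(K)| = 956
Real quadratic field, so n = 2, s = r2 = 0, r1 = 2
M = (n!/n^n) * (4/pi)^s * sqrt(|disc(K)|) = (2!/2^2) * (4/pi)^0 * sqrt(956)
= 0.5 * 1.000000 * 30.919250
= 15.4596

15.4596


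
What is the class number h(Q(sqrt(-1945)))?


K = Q(sqrt(-1945)). d mod 4 = 3, so D = disc(K) = 4d = -7780
h(K) equals the number of primitive reduced positive-definite forms (a, b, c) = a*x^2 + b*x*y + c*y^2 with b^2 - 4ac = D,
where reduced means |b| <= a <= c, with b >= 0 whenever |b| = a or a = c, and primitive means gcd(a, b, c) = 1.
Reduced forces 3a^2 <= |D| = 7780, so 1 <= a <= 50; b must have the parity of D, and c = (b^2 - D)/(4a) must be an integer >= a.
Enumerate a = 1..50, b in [-a, a]:
  a=1: (1, 0, 1945)  [1]
  a=2: (2, 2, 973)  [1]
  a=3..4: none
  a=5: (5, 0, 389)  [1]
  a=6: none
  a=7: (7, -2, 278), (7, 2, 278)  [2]
  a=8..9: none
  a=10: (10, 10, 197)  [1]
  a=11..13: none
  a=14: (14, -2, 139), (14, 2, 139)  [2]
  a=15..30: none
  a=31: (31, -30, 70), (31, 30, 70)  [2]
  a=32..34: none
  a=35: (35, -30, 62), (35, 30, 62)  [2]
  a=36: none
  a=37: (37, -8, 53), (37, 8, 53)  [2]
  a=38..40: none
  a=41: (41, -16, 49), (41, 16, 49)  [2]
  a=42..50: none
Total reduced forms: 1 + 1 + 1 + 2 + 1 + 2 + 2 + 2 + 2 + 2 = 16
h = 16

16


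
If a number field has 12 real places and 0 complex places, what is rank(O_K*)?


By Dirichlet's unit theorem:
rank = r1 + r2 - 1
= 12 + 0 - 1
= 11

11


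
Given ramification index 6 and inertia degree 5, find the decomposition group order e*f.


|D_P| = e * f
= 6 * 5
= 30

30


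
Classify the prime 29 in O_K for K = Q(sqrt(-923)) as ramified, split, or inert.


K = Q(sqrt(-923)). Since d mod 4 = 1, disc(K) = -923.
Check p | disc: -923 mod 29 = 5.
p does not divide disc. Compute Legendre symbol (d/p):
5^((29-1)/2) mod 29 = 1
(d/p) = 1, so p splits: (p) = P*P' with e=1, f=1, g=2.
Therefore p is split.

split


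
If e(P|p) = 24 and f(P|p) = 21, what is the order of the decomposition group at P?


|D_P| = e * f
= 24 * 21
= 504

504


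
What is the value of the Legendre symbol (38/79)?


p = 79 is prime, so compute (38/79) with the reciprocity algorithm (Jacobi-symbol steps: pull out 2s via (2/n), flip via reciprocity, reduce):
  pull out 2: (2/79) = +1  (since 79 mod 8 = 7)
  reciprocity: (19/79) -> -(79/19)
  reduce: (3/19)
  reciprocity: (3/19) -> -(19/3)
  reduce: (1/3)
  (1/3) = 1
Product of signs = 1
(38/79) = 1

1


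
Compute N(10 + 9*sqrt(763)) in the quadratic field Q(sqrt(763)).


N(a + b*sqrt(d)) = a^2 - d*b^2
= (10)^2 - (763)*(9)^2
= 100 - 61803
= -61703

-61703


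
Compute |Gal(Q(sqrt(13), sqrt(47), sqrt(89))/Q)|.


The 3 square roots of distinct primes are multiplicatively independent over Q,
so [K:Q] = 2^3 and Gal(K/Q) is isomorphic to (Z/2Z)^3.
|Gal| = 2^3 = 8

8


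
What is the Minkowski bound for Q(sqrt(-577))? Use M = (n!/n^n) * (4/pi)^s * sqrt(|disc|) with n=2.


d = -577, d mod 4 = 3, so disc(K) = 4d = -2308; |disc(K)| = 2308
Imaginary quadratic field, so n = 2, s = r2 = 1, r1 = 0
M = (n!/n^n) * (4/pi)^s * sqrt(|disc(K)|) = (2!/2^2) * (4/pi)^1 * sqrt(2308)
= 0.5 * 1.273240 * 48.041649
= 30.5843

30.5843


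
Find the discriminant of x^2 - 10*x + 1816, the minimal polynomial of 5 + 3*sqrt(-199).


The element 5 + 3*sqrt(-199) has minimal polynomial:
x^2 - 10*x + 1816
Discriminant = (-10)^2 - 4*(1816)
= 100 - 7264
= -7164

-7164


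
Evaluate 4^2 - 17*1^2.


x^2 - d*y^2
= 4^2 - 17*1^2
= 16 - 17
= -1

-1


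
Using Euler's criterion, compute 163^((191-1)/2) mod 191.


p = 191 is prime and the exponent is (p-1)/2 = 95, so by Euler's criterion 163^95 = (163/191) = +1 or -1 mod 191.
Compute by square-and-multiply:
  95 = 64 + 16 + 8 + 4 + 2 + 1 (binary 1011111)
  Repeated squaring mod 191: 163^1 = 163, 163^2 = 20, 163^4 = 18, 163^8 = 133, 163^16 = 117, 163^32 = 128, 163^64 = 149
  163^95 = 163^64 * 163^16 * 163^8 * 163^4 * 163^2 * 163^1 = 149 * 117 * 133 * 18 * 20 * 163 mod 191
    149 * 117 = 17433 = 52 mod 191
    52 * 133 = 6916 = 40 mod 191
    40 * 18 = 720 = 147 mod 191
    147 * 20 = 2940 = 75 mod 191
    75 * 163 = 12225 = 1 mod 191
  163^95 = 1 mod 191
Result 1: 163 is a quadratic residue mod 191.
163^95 mod 191 = 1

1


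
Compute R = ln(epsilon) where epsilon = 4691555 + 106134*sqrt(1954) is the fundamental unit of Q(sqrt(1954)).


epsilon = 4691555 + 106134*sqrt(1954)
= 9.3831e+06
R = ln(9.3831e+06)
= 16.0544

16.0544


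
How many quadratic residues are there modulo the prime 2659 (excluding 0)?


For prime p, the number of non-zero quadratic residues is (p-1)/2.
= (2659-1)/2
= 1329

1329


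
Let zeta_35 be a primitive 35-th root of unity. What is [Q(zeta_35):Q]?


The degree equals Euler's totient phi(35).
35 = 5 * 7
phi(35) = 24

24


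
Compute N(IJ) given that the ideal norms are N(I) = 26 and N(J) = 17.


N(IJ) = N(I) * N(J)
= 26 * 17
= 442

442


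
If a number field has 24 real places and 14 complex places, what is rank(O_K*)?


By Dirichlet's unit theorem:
rank = r1 + r2 - 1
= 24 + 14 - 1
= 37

37


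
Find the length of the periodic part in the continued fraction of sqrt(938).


Run the CF algorithm for sqrt(938).
a_0 = floor(sqrt(938)) = 30; set m_0=0, q_0=1.
Recurrence: m' = q*a - m,  q' = (d - m'^2)/q,  a' = floor((a_0 + m')/q').
  step 1: m=30, q=38, a=1
  step 2: m=8, q=23, a=1
  step 3: m=15, q=31, a=1
  step 4: m=16, q=22, a=2
  step 5: m=28, q=7, a=8
  step 6: m=28, q=22, a=2
  step 7: m=16, q=31, a=1
  step 8: m=15, q=23, a=1
  step 9: m=8, q=38, a=1
  step 10: m=30, q=1, a=60
a_10 = 2*a_0 = 60, so the period closes here.
sqrt(938) = [30; 1, 1, 1, 2, 8, 2, 1, 1, 1, 60]
Period length = 10

10


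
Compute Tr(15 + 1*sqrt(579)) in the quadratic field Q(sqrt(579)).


Tr(a + b*sqrt(d)) = (a + b*sqrt(d)) + (a - b*sqrt(d)) = 2a
= 2 * (15)
= 30

30


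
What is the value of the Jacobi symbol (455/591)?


Compute (455/591) via quadratic reciprocity:
  reciprocity: (455/591) -> -(591/455)
  reduce: (136/455)
  pull out 2: (2/455) = +1  (since 455 mod 8 = 7)
  pull out 2: (2/455) = +1  (since 455 mod 8 = 7)
  pull out 2: (2/455) = +1  (since 455 mod 8 = 7)
  reciprocity: (17/455) -> +(455/17)
  reduce: (13/17)
  reciprocity: (13/17) -> +(17/13)
  reduce: (4/13)
  pull out 2: (2/13) = -1  (since 13 mod 8 = 5)
  pull out 2: (2/13) = -1  (since 13 mod 8 = 5)
  (1/13) = 1
Product of signs = -1

-1


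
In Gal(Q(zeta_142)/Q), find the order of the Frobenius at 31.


The Frobenius at p in Gal(Q(zeta_n)/Q) = (Z/nZ)* is the class of p, so its order is ord_142(31), the smallest k >= 1 with 31^k = 1 mod 142.
n = 142 = 2 * 71, phi(142) = 70; the order divides phi(n).
Divisors of 70: 1, 2, 5, 7, 10, 14, 35, 70
Repeated squaring mod 142: 31^1 = 31, 31^2 = 109, 31^4 = 95, 31^8 = 79, 31^16 = 135, 31^32 = 49, 31^64 = 129
Test divisors in increasing order:
  k=1: 31^1 = 31 mod 142
  k=2: 31^2 = 109 mod 142
  k=5: 31^5 = 95 * 31 = 105 mod 142
  k=7: 31^7 = 95 * 109 * 31 = 85 mod 142
  k=10: 31^10 = 79 * 109 = 91 mod 142
  k=14: 31^14 = 79 * 95 * 109 = 125 mod 142
  k=35: 31^35 = 49 * 109 * 31 = 141 mod 142
  k=70: 31^70 = 129 * 95 * 109 = 1 mod 142  <- first divisor giving 1
Order = 70

70
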